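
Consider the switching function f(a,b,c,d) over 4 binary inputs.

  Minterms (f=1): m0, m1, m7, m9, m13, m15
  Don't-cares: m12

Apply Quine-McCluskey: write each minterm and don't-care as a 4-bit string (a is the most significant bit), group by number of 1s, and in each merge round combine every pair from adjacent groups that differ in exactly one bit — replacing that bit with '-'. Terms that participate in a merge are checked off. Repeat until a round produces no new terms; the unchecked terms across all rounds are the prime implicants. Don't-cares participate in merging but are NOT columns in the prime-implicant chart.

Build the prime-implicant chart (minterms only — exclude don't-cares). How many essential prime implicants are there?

[col 0] 0000*, 0001*, 0111*, 1001*, 1100*, 1101*, 1111*
[col 1] -001, -111, 000-, 1-01, 11-1, 110-
Prime implicants: -001, -111, 000-, 1-01, 11-1, 110-
PI chart (minterm → PIs covering it):
  0 | 000-  (sole → essential)
  1 | -001,000-
  7 | -111  (sole → essential)
  9 | -001,1-01
  13 | 1-01,11-1,110-
  15 | -111,11-1
Essential prime implicants: -111, 000-

2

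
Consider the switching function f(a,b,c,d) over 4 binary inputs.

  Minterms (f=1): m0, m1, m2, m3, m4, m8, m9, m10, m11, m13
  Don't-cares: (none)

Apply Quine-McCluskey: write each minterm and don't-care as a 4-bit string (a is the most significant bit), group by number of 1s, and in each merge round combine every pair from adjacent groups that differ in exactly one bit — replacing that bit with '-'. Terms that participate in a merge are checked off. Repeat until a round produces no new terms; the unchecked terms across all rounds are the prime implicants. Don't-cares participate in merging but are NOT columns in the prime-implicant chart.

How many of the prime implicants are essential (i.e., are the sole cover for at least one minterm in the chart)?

3

Round 0: 0000✓ 0001✓ 0010✓ 0011✓ 0100✓ 1000✓ 1001✓ 1010✓ 1011✓ 1101✓
Round 1: -000✓ -001✓ -010✓ -011✓ 0-00 00-0✓ 00-1✓ 000-✓ 001-✓ 1-01 10-0✓ 10-1✓ 100-✓ 101-✓
Round 2: -0-0✓ -0-1✓ -00-✓ -01-✓ 00--✓ 10--✓
Round 3: -0--
PIs = {-0--, 0-00, 1-01}
Coverage chart:
  m0: -0--,0-00
  m1: -0-- ←essential
  m2: -0-- ←essential
  m3: -0-- ←essential
  m4: 0-00 ←essential
  m8: -0-- ←essential
  m9: -0--,1-01
  m10: -0-- ←essential
  m11: -0-- ←essential
  m13: 1-01 ←essential
Essential: -0--, 0-00, 1-01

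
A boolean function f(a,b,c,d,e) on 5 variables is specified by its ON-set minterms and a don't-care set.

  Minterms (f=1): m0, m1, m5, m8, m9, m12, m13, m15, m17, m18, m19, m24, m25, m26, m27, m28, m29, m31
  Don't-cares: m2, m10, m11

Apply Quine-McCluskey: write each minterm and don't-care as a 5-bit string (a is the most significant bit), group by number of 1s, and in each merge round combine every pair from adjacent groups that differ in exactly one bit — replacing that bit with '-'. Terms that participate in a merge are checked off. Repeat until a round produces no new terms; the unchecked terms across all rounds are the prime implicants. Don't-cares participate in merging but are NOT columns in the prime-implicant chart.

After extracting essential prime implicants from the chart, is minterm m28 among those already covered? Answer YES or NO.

Round 0: 00000✓ 00001✓ 00010✓ 00101✓ 01000✓ 01001✓ 01010✓ 01011✓ 01100✓ 01101✓ 01111✓ 10001✓ 10010✓ 10011✓ 11000✓ 11001✓ 11010✓ 11011✓ 11100✓ 11101✓ 11111✓
Round 1: -0001✓ -0010✓ -1000✓ -1001✓ -1010✓ -1011✓ -1100✓ -1101✓ -1111✓ 0-000✓ 0-001✓ 0-010✓ 0-101✓ 00-01✓ 000-0✓ 0000-✓ 01-00✓ 01-01✓ 01-11✓ 010-0✓ 010-1✓ 0100-✓ 0101-✓ 011-1✓ 0110-✓ 1-001✓ 1-010✓ 1-011✓ 100-1✓ 1001-✓ 11-00✓ 11-01✓ 11-11✓ 110-0✓ 110-1✓ 1100-✓ 1101-✓ 111-1✓ 1110-✓
Round 2: --001 --010 -1-00✓ -1-01✓ -1-11✓ -10-0✓ -10-1✓ -100-✓ -101-✓ -11-1✓ -110-✓ 0--01 0-0-0 0-00- 01--1✓ 01-0-✓ 010--✓ 1-0-1 1-01- 11--1✓ 11-0-✓ 110--✓
Round 3: -1--1 -1-0- -10--
PIs = {--001, --010, -1--1, -1-0-, -10--, 0--01, 0-0-0, 0-00-, 1-0-1, 1-01-}
Coverage chart:
  m0: 0-0-0,0-00-
  m1: --001,0--01,0-00-
  m5: 0--01 ←essential
  m8: -1-0-,-10--,0-0-0,0-00-
  m9: --001,-1--1,-1-0-,-10--,0--01,0-00-
  m12: -1-0- ←essential
  m13: -1--1,-1-0-,0--01
  m15: -1--1 ←essential
  m17: --001,1-0-1
  m18: --010,1-01-
  m19: 1-0-1,1-01-
  m24: -1-0-,-10--
  m25: --001,-1--1,-1-0-,-10--,1-0-1
  m26: --010,-10--,1-01-
  m27: -1--1,-10--,1-0-1,1-01-
  m28: -1-0- ←essential
  m29: -1--1,-1-0-
  m31: -1--1 ←essential
Essential: -1--1, -1-0-, 0--01

YES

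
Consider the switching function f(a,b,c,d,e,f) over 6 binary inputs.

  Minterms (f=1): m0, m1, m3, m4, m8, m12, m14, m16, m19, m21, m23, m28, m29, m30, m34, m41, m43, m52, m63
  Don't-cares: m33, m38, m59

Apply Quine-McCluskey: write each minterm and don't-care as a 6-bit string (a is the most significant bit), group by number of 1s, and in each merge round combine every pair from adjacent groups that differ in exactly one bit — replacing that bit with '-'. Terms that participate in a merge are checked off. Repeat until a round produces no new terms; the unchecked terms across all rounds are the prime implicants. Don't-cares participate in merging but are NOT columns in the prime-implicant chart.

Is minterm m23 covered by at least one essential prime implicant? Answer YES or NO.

NO

size-2^0 implicants → 000000(✓)  000001(✓)  000011(✓)  000100(✓)  001000(✓)  001100(✓)  001110(✓)  010000(✓)  010011(✓)  010101(✓)  010111(✓)  011100(✓)  011101(✓)  011110(✓)  100001(✓)  100010(✓)  100110(✓)  101001(✓)  101011(✓)  110100  111011(✓)  111111(✓)
size-2^1 implicants → -00001  0-0000  0-0011  0-1100(✓)  0-1110(✓)  00-000(✓)  00-100(✓)  000-00(✓)  0000-1  00000-  001-00(✓)  0011-0(✓)  01-101  010-11  0101-1  0111-0(✓)  01110-  1-1011  10-001  100-10  1010-1  111-11
size-2^2 implicants → 0-11-0  00--00
Unchecked terms (primes): -00001, 0-0000, 0-0011, 0-11-0, 00--00, 0000-1, 00000-, 01-101, 010-11, 0101-1, 01110-, 1-1011, 10-001, 100-10, 1010-1, 110100, 111-11
Minterm coverage:
  m0 ⊆ 0-0000,00--00,00000-
  m1 ⊆ -00001,0000-1,00000-
  m3 ⊆ 0-0011,0000-1
  m4 ⊆ 00--00 [E]
  m8 ⊆ 00--00 [E]
  m12 ⊆ 0-11-0,00--00
  m14 ⊆ 0-11-0 [E]
  m16 ⊆ 0-0000 [E]
  m19 ⊆ 0-0011,010-11
  m21 ⊆ 01-101,0101-1
  m23 ⊆ 010-11,0101-1
  m28 ⊆ 0-11-0,01110-
  m29 ⊆ 01-101,01110-
  m30 ⊆ 0-11-0 [E]
  m34 ⊆ 100-10 [E]
  m41 ⊆ 10-001,1010-1
  m43 ⊆ 1-1011,1010-1
  m52 ⊆ 110100 [E]
  m63 ⊆ 111-11 [E]
E = {0-0000, 0-11-0, 00--00, 100-10, 110100, 111-11}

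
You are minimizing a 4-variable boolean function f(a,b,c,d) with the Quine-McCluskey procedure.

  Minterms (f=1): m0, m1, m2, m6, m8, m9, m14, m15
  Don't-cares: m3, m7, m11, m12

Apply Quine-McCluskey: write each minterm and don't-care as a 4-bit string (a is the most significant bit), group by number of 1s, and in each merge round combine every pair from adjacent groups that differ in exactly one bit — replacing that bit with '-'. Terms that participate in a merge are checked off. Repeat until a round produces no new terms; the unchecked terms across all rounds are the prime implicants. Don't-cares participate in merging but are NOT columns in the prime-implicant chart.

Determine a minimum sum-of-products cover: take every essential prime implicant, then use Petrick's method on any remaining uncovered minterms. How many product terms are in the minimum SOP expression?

Round 0: 0000✓ 0001✓ 0010✓ 0011✓ 0110✓ 0111✓ 1000✓ 1001✓ 1011✓ 1100✓ 1110✓ 1111✓
Round 1: -000✓ -001✓ -011✓ -110✓ -111✓ 0-10✓ 0-11✓ 00-0✓ 00-1✓ 000-✓ 001-✓ 011-✓ 1-00 1-11✓ 10-1✓ 100-✓ 11-0 111-✓
Round 2: --11 -0-1 -00- -11- 0-1- 00--
PIs = {--11, -0-1, -00-, -11-, 0-1-, 00--, 1-00, 11-0}
Coverage chart:
  m0: -00-,00--
  m1: -0-1,-00-,00--
  m2: 0-1-,00--
  m6: -11-,0-1-
  m8: -00-,1-00
  m9: -0-1,-00-
  m14: -11-,11-0
  m15: --11,-11-
(no essential prime implicants)
Petrick residual → -00-, -11-, 0-1-
Min cover (3 terms): b'c' + bc + a'c

3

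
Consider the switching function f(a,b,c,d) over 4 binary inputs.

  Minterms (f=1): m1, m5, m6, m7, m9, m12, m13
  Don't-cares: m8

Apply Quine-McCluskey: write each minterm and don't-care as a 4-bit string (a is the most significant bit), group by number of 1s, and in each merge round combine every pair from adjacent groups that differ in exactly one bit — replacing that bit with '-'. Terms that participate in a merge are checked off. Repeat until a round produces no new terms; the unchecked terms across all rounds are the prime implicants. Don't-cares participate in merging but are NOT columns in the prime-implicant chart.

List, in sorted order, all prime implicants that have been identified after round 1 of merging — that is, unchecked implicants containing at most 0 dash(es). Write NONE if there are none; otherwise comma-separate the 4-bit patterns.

NONE

[col 0] 0001*, 0101*, 0110*, 0111*, 1000*, 1001*, 1100*, 1101*
[col 1] -001*, -101*, 0-01*, 01-1, 011-, 1-00*, 1-01*, 100-*, 110-*
[col 2] --01, 1-0-
Prime implicants: --01, 01-1, 011-, 1-0-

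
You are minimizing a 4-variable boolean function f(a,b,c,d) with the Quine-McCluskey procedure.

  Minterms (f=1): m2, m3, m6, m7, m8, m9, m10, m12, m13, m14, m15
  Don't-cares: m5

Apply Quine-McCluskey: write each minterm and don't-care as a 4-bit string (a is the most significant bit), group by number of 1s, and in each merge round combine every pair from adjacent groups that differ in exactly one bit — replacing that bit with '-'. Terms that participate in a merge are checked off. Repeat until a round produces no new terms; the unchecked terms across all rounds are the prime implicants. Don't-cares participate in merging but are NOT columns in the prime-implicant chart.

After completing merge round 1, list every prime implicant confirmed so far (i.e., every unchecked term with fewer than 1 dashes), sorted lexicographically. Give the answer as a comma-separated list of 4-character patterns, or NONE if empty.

Round 0: 0010✓ 0011✓ 0101✓ 0110✓ 0111✓ 1000✓ 1001✓ 1010✓ 1100✓ 1101✓ 1110✓ 1111✓
Round 1: -010✓ -101✓ -110✓ -111✓ 0-10✓ 0-11✓ 001-✓ 01-1✓ 011-✓ 1-00✓ 1-01✓ 1-10✓ 10-0✓ 100-✓ 11-0✓ 11-1✓ 110-✓ 111-✓
Round 2: --10 -1-1 -11- 0-1- 1--0 1-0- 11--
PIs = {--10, -1-1, -11-, 0-1-, 1--0, 1-0-, 11--}

NONE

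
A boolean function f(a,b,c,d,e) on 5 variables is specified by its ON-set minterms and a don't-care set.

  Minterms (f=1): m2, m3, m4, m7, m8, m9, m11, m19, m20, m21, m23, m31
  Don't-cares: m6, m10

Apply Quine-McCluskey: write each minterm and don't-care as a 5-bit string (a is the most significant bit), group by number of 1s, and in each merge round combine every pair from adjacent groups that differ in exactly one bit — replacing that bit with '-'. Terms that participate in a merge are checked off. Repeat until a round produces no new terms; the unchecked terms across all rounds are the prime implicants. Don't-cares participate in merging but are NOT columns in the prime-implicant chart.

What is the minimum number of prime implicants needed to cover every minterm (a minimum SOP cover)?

size-2^0 implicants → 00010(✓)  00011(✓)  00100(✓)  00110(✓)  00111(✓)  01000(✓)  01001(✓)  01010(✓)  01011(✓)  10011(✓)  10100(✓)  10101(✓)  10111(✓)  11111(✓)
size-2^1 implicants → -0011(✓)  -0100  -0111(✓)  0-010(✓)  0-011(✓)  00-10(✓)  00-11(✓)  0001-(✓)  001-0  0011-(✓)  010-0(✓)  010-1(✓)  0100-(✓)  0101-(✓)  1-111  10-11(✓)  101-1  1010-
size-2^2 implicants → -0-11  0-01-  00-1-  010--
Unchecked terms (primes): -0-11, -0100, 0-01-, 00-1-, 001-0, 010--, 1-111, 101-1, 1010-
Minterm coverage:
  m2 ⊆ 0-01-,00-1-
  m3 ⊆ -0-11,0-01-,00-1-
  m4 ⊆ -0100,001-0
  m7 ⊆ -0-11,00-1-
  m8 ⊆ 010-- [E]
  m9 ⊆ 010-- [E]
  m11 ⊆ 0-01-,010--
  m19 ⊆ -0-11 [E]
  m20 ⊆ -0100,1010-
  m21 ⊆ 101-1,1010-
  m23 ⊆ -0-11,1-111,101-1
  m31 ⊆ 1-111 [E]
E = {-0-11, 010--, 1-111}
Petrick residual → -0100, 0-01-, 101-1
Cover = b'de + b'cd'e' + a'c'd + a'bc' + acde + ab'ce  |cover|=6

6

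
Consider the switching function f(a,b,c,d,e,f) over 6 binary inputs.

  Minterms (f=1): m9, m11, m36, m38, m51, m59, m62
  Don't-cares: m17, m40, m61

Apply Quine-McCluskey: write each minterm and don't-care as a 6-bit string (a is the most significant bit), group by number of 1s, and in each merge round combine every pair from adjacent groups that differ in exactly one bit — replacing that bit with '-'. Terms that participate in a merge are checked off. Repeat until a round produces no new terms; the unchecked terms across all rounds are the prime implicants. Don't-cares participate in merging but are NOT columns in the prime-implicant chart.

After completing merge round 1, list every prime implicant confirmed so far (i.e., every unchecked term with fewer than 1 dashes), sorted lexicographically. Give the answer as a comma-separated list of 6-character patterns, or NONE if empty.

size-2^0 implicants → 001001(✓)  001011(✓)  010001  100100(✓)  100110(✓)  101000  110011(✓)  111011(✓)  111101  111110
size-2^1 implicants → 0010-1  1001-0  11-011
Unchecked terms (primes): 0010-1, 010001, 1001-0, 101000, 11-011, 111101, 111110

010001, 101000, 111101, 111110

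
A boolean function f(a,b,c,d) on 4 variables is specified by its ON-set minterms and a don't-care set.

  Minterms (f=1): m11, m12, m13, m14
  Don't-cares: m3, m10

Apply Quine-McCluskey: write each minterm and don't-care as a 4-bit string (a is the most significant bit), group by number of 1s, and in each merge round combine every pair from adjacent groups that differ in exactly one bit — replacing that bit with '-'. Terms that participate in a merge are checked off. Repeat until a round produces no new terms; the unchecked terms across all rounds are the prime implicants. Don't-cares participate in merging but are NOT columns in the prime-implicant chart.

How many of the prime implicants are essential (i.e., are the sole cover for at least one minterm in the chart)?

[col 0] 0011*, 1010*, 1011*, 1100*, 1101*, 1110*
[col 1] -011, 1-10, 101-, 11-0, 110-
Prime implicants: -011, 1-10, 101-, 11-0, 110-
PI chart (minterm → PIs covering it):
  11 | -011,101-
  12 | 11-0,110-
  13 | 110-  (sole → essential)
  14 | 1-10,11-0
Essential prime implicants: 110-

1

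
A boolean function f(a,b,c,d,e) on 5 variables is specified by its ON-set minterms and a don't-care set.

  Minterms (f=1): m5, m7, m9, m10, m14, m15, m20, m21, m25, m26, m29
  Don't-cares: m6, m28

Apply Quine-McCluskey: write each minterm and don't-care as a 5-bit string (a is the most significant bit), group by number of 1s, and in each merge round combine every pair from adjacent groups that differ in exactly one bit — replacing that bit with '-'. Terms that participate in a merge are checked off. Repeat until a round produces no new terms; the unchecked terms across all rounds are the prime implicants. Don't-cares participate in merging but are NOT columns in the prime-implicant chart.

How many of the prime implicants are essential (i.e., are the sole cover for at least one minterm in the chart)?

[col 0] 00101*, 00110*, 00111*, 01001*, 01010*, 01110*, 01111*, 10100*, 10101*, 11001*, 11010*, 11100*, 11101*
[col 1] -0101, -1001, -1010, 0-110*, 0-111*, 001-1, 0011-*, 01-10, 0111-*, 1-100*, 1-101*, 1010-*, 11-01, 1110-*
[col 2] 0-11-, 1-10-
Prime implicants: -0101, -1001, -1010, 0-11-, 001-1, 01-10, 1-10-, 11-01
PI chart (minterm → PIs covering it):
  5 | -0101,001-1
  7 | 0-11-,001-1
  9 | -1001  (sole → essential)
  10 | -1010,01-10
  14 | 0-11-,01-10
  15 | 0-11-  (sole → essential)
  20 | 1-10-  (sole → essential)
  21 | -0101,1-10-
  25 | -1001,11-01
  26 | -1010  (sole → essential)
  29 | 1-10-,11-01
Essential prime implicants: -1001, -1010, 0-11-, 1-10-

4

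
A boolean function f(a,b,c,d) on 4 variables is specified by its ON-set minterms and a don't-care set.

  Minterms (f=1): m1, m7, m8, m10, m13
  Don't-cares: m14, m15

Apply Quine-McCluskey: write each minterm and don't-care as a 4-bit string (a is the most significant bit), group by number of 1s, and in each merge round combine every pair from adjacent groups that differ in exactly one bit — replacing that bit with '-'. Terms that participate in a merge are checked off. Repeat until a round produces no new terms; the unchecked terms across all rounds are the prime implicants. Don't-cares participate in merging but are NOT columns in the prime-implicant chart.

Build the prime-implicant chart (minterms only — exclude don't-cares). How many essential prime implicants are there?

4

Round 0: 0001 0111✓ 1000✓ 1010✓ 1101✓ 1110✓ 1111✓
Round 1: -111 1-10 10-0 11-1 111-
PIs = {-111, 0001, 1-10, 10-0, 11-1, 111-}
Coverage chart:
  m1: 0001 ←essential
  m7: -111 ←essential
  m8: 10-0 ←essential
  m10: 1-10,10-0
  m13: 11-1 ←essential
Essential: -111, 0001, 10-0, 11-1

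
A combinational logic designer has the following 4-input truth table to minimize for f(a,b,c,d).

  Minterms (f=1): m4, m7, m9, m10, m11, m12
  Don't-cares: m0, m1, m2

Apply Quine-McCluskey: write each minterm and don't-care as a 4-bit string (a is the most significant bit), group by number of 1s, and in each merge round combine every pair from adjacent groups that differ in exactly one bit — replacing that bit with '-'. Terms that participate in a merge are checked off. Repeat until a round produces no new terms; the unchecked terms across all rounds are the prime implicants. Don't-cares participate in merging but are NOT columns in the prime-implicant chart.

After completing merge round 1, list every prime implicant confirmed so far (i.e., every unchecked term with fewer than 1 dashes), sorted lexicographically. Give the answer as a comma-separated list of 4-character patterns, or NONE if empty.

0111

size-2^0 implicants → 0000(✓)  0001(✓)  0010(✓)  0100(✓)  0111  1001(✓)  1010(✓)  1011(✓)  1100(✓)
size-2^1 implicants → -001  -010  -100  0-00  00-0  000-  10-1  101-
Unchecked terms (primes): -001, -010, -100, 0-00, 00-0, 000-, 0111, 10-1, 101-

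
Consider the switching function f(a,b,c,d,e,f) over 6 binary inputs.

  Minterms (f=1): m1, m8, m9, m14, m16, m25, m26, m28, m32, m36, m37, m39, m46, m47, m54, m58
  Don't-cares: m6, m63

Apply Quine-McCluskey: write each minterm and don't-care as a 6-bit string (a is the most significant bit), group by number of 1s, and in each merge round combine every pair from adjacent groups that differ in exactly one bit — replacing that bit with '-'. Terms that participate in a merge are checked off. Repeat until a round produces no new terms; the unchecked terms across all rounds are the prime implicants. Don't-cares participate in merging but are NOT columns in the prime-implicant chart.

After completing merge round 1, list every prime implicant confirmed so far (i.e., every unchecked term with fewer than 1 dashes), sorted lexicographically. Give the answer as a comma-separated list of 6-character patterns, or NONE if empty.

010000, 011100, 110110

size-2^0 implicants → 000001(✓)  000110(✓)  001000(✓)  001001(✓)  001110(✓)  010000  011001(✓)  011010(✓)  011100  100000(✓)  100100(✓)  100101(✓)  100111(✓)  101110(✓)  101111(✓)  110110  111010(✓)  111111(✓)
size-2^1 implicants → -01110  -11010  0-1001  00-001  00-110  00100-  1-1111  10-111  100-00  1001-1  10010-  10111-
Unchecked terms (primes): -01110, -11010, 0-1001, 00-001, 00-110, 00100-, 010000, 011100, 1-1111, 10-111, 100-00, 1001-1, 10010-, 10111-, 110110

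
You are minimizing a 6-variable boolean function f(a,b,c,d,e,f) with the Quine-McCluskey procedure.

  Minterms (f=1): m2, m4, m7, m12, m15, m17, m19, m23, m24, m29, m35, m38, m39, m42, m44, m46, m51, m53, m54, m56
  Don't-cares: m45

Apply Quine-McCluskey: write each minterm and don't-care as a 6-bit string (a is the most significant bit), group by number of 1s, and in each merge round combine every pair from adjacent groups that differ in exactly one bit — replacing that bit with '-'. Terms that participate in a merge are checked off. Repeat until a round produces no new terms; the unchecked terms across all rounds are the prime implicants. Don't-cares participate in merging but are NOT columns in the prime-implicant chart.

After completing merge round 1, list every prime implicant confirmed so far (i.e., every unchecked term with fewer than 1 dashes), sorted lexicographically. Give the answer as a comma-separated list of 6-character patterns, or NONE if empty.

000010, 011101, 110101

[col 0] 000010, 000100*, 000111*, 001100*, 001111*, 010001*, 010011*, 010111*, 011000*, 011101, 100011*, 100110*, 100111*, 101010*, 101100*, 101101*, 101110*, 110011*, 110101, 110110*, 111000*
[col 1] -00111, -01100, -10011, -11000, 0-0111, 00-100, 00-111, 010-11, 0100-1, 1-0011, 1-0110, 10-110, 100-11, 10011-, 101-10, 1011-0, 10110-
Prime implicants: -00111, -01100, -10011, -11000, 0-0111, 00-100, 00-111, 000010, 010-11, 0100-1, 011101, 1-0011, 1-0110, 10-110, 100-11, 10011-, 101-10, 1011-0, 10110-, 110101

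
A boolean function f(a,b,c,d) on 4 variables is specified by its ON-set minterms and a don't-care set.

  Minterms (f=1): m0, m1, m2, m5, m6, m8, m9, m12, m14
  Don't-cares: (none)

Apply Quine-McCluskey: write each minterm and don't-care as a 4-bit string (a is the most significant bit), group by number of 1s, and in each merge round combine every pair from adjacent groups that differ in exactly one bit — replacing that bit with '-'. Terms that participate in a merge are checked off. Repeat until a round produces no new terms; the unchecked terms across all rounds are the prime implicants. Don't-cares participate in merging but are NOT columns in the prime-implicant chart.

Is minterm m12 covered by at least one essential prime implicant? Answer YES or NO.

NO

[col 0] 0000*, 0001*, 0010*, 0101*, 0110*, 1000*, 1001*, 1100*, 1110*
[col 1] -000*, -001*, -110, 0-01, 0-10, 00-0, 000-*, 1-00, 100-*, 11-0
[col 2] -00-
Prime implicants: -00-, -110, 0-01, 0-10, 00-0, 1-00, 11-0
PI chart (minterm → PIs covering it):
  0 | -00-,00-0
  1 | -00-,0-01
  2 | 0-10,00-0
  5 | 0-01  (sole → essential)
  6 | -110,0-10
  8 | -00-,1-00
  9 | -00-  (sole → essential)
  12 | 1-00,11-0
  14 | -110,11-0
Essential prime implicants: -00-, 0-01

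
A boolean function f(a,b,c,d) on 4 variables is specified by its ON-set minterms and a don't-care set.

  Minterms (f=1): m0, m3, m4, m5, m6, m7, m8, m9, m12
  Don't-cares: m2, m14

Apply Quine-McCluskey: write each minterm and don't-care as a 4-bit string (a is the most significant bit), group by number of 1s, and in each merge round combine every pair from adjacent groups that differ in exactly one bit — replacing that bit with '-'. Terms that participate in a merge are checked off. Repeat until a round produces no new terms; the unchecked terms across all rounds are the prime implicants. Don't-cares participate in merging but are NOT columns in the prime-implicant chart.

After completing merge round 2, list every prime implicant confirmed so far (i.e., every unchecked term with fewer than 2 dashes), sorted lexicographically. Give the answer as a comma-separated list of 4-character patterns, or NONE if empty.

Round 0: 0000✓ 0010✓ 0011✓ 0100✓ 0101✓ 0110✓ 0111✓ 1000✓ 1001✓ 1100✓ 1110✓
Round 1: -000✓ -100✓ -110✓ 0-00✓ 0-10✓ 0-11✓ 00-0✓ 001-✓ 01-0✓ 01-1✓ 010-✓ 011-✓ 1-00✓ 100- 11-0✓
Round 2: --00 -1-0 0--0 0-1- 01--
PIs = {--00, -1-0, 0--0, 0-1-, 01--, 100-}

100-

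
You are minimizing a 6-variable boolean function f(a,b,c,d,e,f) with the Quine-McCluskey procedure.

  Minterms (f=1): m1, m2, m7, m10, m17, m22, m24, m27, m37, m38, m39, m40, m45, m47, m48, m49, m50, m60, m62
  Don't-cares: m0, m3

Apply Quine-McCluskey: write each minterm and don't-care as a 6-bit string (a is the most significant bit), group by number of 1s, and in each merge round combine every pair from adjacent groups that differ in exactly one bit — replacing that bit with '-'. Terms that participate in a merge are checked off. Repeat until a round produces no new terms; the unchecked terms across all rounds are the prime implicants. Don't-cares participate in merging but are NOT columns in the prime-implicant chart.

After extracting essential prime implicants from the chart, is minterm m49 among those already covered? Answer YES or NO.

[col 0] 000000*, 000001*, 000010*, 000011*, 000111*, 001010*, 010001*, 010110, 011000, 011011, 100101*, 100110*, 100111*, 101000, 101101*, 101111*, 110000*, 110001*, 110010*, 111100*, 111110*
[col 1] -00111, -10001, 0-0001, 00-010, 000-11, 0000-0*, 0000-1*, 00000-*, 00001-*, 10-101*, 10-111*, 1001-1*, 10011-, 1011-1*, 1100-0, 11000-, 1111-0
[col 2] 0000--, 10-1-1
Prime implicants: -00111, -10001, 0-0001, 00-010, 000-11, 0000--, 010110, 011000, 011011, 10-1-1, 10011-, 101000, 1100-0, 11000-, 1111-0
PI chart (minterm → PIs covering it):
  1 | 0-0001,0000--
  2 | 00-010,0000--
  7 | -00111,000-11
  10 | 00-010  (sole → essential)
  17 | -10001,0-0001
  22 | 010110  (sole → essential)
  24 | 011000  (sole → essential)
  27 | 011011  (sole → essential)
  37 | 10-1-1  (sole → essential)
  38 | 10011-  (sole → essential)
  39 | -00111,10-1-1,10011-
  40 | 101000  (sole → essential)
  45 | 10-1-1  (sole → essential)
  47 | 10-1-1  (sole → essential)
  48 | 1100-0,11000-
  49 | -10001,11000-
  50 | 1100-0  (sole → essential)
  60 | 1111-0  (sole → essential)
  62 | 1111-0  (sole → essential)
Essential prime implicants: 00-010, 010110, 011000, 011011, 10-1-1, 10011-, 101000, 1100-0, 1111-0

NO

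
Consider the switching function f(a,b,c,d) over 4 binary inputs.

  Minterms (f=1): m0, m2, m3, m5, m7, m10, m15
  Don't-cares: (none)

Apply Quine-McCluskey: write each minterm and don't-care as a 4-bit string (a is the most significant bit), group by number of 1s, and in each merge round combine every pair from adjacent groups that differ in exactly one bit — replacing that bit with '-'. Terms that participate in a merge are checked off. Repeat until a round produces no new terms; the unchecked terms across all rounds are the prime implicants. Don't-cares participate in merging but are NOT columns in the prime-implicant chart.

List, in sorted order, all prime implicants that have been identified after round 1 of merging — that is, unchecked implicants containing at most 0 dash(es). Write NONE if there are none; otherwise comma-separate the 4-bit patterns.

[col 0] 0000*, 0010*, 0011*, 0101*, 0111*, 1010*, 1111*
[col 1] -010, -111, 0-11, 00-0, 001-, 01-1
Prime implicants: -010, -111, 0-11, 00-0, 001-, 01-1

NONE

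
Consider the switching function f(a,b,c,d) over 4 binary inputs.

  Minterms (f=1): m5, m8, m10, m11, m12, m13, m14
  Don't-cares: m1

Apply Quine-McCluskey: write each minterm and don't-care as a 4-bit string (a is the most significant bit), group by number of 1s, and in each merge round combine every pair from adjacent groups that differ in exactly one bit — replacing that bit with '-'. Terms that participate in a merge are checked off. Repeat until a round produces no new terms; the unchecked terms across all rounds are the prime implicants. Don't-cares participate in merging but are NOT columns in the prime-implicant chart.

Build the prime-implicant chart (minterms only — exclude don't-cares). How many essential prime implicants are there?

Round 0: 0001✓ 0101✓ 1000✓ 1010✓ 1011✓ 1100✓ 1101✓ 1110✓
Round 1: -101 0-01 1-00✓ 1-10✓ 10-0✓ 101- 11-0✓ 110-
Round 2: 1--0
PIs = {-101, 0-01, 1--0, 101-, 110-}
Coverage chart:
  m5: -101,0-01
  m8: 1--0 ←essential
  m10: 1--0,101-
  m11: 101- ←essential
  m12: 1--0,110-
  m13: -101,110-
  m14: 1--0 ←essential
Essential: 1--0, 101-

2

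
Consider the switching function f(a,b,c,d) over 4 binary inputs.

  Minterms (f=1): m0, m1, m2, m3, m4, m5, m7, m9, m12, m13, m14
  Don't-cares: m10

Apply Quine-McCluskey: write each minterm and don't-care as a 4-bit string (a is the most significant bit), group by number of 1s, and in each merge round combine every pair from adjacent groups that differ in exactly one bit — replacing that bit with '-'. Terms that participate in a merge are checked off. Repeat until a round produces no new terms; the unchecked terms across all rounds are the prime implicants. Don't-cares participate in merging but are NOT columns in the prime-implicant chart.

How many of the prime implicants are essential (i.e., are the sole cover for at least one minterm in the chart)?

2

size-2^0 implicants → 0000(✓)  0001(✓)  0010(✓)  0011(✓)  0100(✓)  0101(✓)  0111(✓)  1001(✓)  1010(✓)  1100(✓)  1101(✓)  1110(✓)
size-2^1 implicants → -001(✓)  -010  -100(✓)  -101(✓)  0-00(✓)  0-01(✓)  0-11(✓)  00-0(✓)  00-1(✓)  000-(✓)  001-(✓)  01-1(✓)  010-(✓)  1-01(✓)  1-10  11-0  110-(✓)
size-2^2 implicants → --01  -10-  0--1  0-0-  00--
Unchecked terms (primes): --01, -010, -10-, 0--1, 0-0-, 00--, 1-10, 11-0
Minterm coverage:
  m0 ⊆ 0-0-,00--
  m1 ⊆ --01,0--1,0-0-,00--
  m2 ⊆ -010,00--
  m3 ⊆ 0--1,00--
  m4 ⊆ -10-,0-0-
  m5 ⊆ --01,-10-,0--1,0-0-
  m7 ⊆ 0--1 [E]
  m9 ⊆ --01 [E]
  m12 ⊆ -10-,11-0
  m13 ⊆ --01,-10-
  m14 ⊆ 1-10,11-0
E = {--01, 0--1}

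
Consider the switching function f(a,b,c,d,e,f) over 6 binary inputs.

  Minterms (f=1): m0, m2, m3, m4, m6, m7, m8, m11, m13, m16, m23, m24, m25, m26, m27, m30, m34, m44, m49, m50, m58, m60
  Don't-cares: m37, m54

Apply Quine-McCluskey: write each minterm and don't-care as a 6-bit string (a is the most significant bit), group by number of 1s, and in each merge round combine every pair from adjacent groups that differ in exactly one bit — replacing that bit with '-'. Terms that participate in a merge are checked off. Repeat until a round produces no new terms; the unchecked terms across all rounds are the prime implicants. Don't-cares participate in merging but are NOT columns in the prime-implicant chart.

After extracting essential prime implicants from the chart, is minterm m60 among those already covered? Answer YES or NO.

[col 0] 000000*, 000010*, 000011*, 000100*, 000110*, 000111*, 001000*, 001011*, 001101, 010000*, 010111*, 011000*, 011001*, 011010*, 011011*, 011110*, 100010*, 100101, 101100*, 110001, 110010*, 110110*, 111010*, 111100*
[col 1] -00010, -11010, 0-0000*, 0-0111, 0-1000*, 0-1011, 00-000*, 00-011, 000-00*, 000-10*, 000-11*, 0000-0*, 00001-*, 0001-0*, 00011-*, 01-000*, 011-10, 0110-0*, 0110-1*, 01100-*, 01101-*, 1-0010, 1-1100, 11-010, 110-10
[col 2] 0--000, 000--0, 000-1-, 0110--
Prime implicants: -00010, -11010, 0--000, 0-0111, 0-1011, 00-011, 000--0, 000-1-, 001101, 011-10, 0110--, 1-0010, 1-1100, 100101, 11-010, 110-10, 110001
PI chart (minterm → PIs covering it):
  0 | 0--000,000--0
  2 | -00010,000--0,000-1-
  3 | 00-011,000-1-
  4 | 000--0  (sole → essential)
  6 | 000--0,000-1-
  7 | 0-0111,000-1-
  8 | 0--000  (sole → essential)
  11 | 0-1011,00-011
  13 | 001101  (sole → essential)
  16 | 0--000  (sole → essential)
  23 | 0-0111  (sole → essential)
  24 | 0--000,0110--
  25 | 0110--  (sole → essential)
  26 | -11010,011-10,0110--
  27 | 0-1011,0110--
  30 | 011-10  (sole → essential)
  34 | -00010,1-0010
  44 | 1-1100  (sole → essential)
  49 | 110001  (sole → essential)
  50 | 1-0010,11-010,110-10
  58 | -11010,11-010
  60 | 1-1100  (sole → essential)
Essential prime implicants: 0--000, 0-0111, 000--0, 001101, 011-10, 0110--, 1-1100, 110001

YES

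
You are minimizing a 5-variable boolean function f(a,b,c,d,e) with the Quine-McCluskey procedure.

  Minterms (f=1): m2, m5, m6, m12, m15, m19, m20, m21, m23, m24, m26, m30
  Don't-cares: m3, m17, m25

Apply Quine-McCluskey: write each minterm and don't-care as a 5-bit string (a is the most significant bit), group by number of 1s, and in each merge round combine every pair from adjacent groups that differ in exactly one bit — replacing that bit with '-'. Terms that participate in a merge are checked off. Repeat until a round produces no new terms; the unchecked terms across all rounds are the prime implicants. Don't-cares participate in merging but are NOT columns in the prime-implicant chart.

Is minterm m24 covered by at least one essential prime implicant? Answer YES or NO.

NO

Round 0: 00010✓ 00011✓ 00101✓ 00110✓ 01100 01111 10001✓ 10011✓ 10100✓ 10101✓ 10111✓ 11000✓ 11001✓ 11010✓ 11110✓
Round 1: -0011 -0101 00-10 0001- 1-001 10-01✓ 10-11✓ 100-1✓ 101-1✓ 1010- 11-10 110-0 1100-
Round 2: 10--1
PIs = {-0011, -0101, 00-10, 0001-, 01100, 01111, 1-001, 10--1, 1010-, 11-10, 110-0, 1100-}
Coverage chart:
  m2: 00-10,0001-
  m5: -0101 ←essential
  m6: 00-10 ←essential
  m12: 01100 ←essential
  m15: 01111 ←essential
  m19: -0011,10--1
  m20: 1010- ←essential
  m21: -0101,10--1,1010-
  m23: 10--1 ←essential
  m24: 110-0,1100-
  m26: 11-10,110-0
  m30: 11-10 ←essential
Essential: -0101, 00-10, 01100, 01111, 10--1, 1010-, 11-10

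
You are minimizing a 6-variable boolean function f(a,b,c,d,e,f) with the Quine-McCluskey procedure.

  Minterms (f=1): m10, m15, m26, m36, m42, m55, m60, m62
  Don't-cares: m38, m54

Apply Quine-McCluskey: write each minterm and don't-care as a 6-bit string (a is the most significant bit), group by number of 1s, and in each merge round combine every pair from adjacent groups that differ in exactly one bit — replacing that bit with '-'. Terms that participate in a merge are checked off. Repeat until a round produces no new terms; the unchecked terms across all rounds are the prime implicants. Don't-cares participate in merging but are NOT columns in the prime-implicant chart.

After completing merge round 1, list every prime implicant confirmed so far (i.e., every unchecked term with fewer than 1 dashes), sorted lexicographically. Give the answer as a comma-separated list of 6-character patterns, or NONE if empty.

size-2^0 implicants → 001010(✓)  001111  011010(✓)  100100(✓)  100110(✓)  101010(✓)  110110(✓)  110111(✓)  111100(✓)  111110(✓)
size-2^1 implicants → -01010  0-1010  1-0110  1001-0  11-110  11011-  1111-0
Unchecked terms (primes): -01010, 0-1010, 001111, 1-0110, 1001-0, 11-110, 11011-, 1111-0

001111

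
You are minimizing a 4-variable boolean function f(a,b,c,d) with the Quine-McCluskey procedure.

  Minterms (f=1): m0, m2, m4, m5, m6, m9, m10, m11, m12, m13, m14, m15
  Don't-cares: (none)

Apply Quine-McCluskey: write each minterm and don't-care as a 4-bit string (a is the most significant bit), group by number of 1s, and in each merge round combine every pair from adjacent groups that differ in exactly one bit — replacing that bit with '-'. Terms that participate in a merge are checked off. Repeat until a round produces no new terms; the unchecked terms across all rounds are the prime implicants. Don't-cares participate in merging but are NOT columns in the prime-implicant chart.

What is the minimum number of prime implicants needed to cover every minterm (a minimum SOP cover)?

size-2^0 implicants → 0000(✓)  0010(✓)  0100(✓)  0101(✓)  0110(✓)  1001(✓)  1010(✓)  1011(✓)  1100(✓)  1101(✓)  1110(✓)  1111(✓)
size-2^1 implicants → -010(✓)  -100(✓)  -101(✓)  -110(✓)  0-00(✓)  0-10(✓)  00-0(✓)  01-0(✓)  010-(✓)  1-01(✓)  1-10(✓)  1-11(✓)  10-1(✓)  101-(✓)  11-0(✓)  11-1(✓)  110-(✓)  111-(✓)
size-2^2 implicants → --10  -1-0  -10-  0--0  1--1  1-1-  11--
Unchecked terms (primes): --10, -1-0, -10-, 0--0, 1--1, 1-1-, 11--
Minterm coverage:
  m0 ⊆ 0--0 [E]
  m2 ⊆ --10,0--0
  m4 ⊆ -1-0,-10-,0--0
  m5 ⊆ -10- [E]
  m6 ⊆ --10,-1-0,0--0
  m9 ⊆ 1--1 [E]
  m10 ⊆ --10,1-1-
  m11 ⊆ 1--1,1-1-
  m12 ⊆ -1-0,-10-,11--
  m13 ⊆ -10-,1--1,11--
  m14 ⊆ --10,-1-0,1-1-,11--
  m15 ⊆ 1--1,1-1-,11--
E = {-10-, 0--0, 1--1}
Petrick residual → --10
Cover = cd' + bc' + a'd' + ad  |cover|=4

4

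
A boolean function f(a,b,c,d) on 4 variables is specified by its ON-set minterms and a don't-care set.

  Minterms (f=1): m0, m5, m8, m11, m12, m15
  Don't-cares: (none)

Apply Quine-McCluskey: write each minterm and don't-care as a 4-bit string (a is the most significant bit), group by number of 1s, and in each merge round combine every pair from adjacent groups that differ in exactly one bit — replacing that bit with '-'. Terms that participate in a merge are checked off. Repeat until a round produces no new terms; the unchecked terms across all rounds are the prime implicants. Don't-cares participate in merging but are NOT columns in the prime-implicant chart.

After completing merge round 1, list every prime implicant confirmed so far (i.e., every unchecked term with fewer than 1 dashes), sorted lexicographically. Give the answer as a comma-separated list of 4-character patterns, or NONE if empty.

[col 0] 0000*, 0101, 1000*, 1011*, 1100*, 1111*
[col 1] -000, 1-00, 1-11
Prime implicants: -000, 0101, 1-00, 1-11

0101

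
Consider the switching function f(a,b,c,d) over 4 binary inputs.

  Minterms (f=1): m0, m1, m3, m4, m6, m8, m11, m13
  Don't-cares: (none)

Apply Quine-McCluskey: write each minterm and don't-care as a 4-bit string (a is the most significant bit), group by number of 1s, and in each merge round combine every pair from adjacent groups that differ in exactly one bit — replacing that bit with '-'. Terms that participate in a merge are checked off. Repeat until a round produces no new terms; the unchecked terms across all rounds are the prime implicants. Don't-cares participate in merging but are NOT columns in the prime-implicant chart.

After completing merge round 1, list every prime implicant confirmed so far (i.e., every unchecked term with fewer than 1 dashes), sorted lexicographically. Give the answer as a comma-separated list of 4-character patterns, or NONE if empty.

size-2^0 implicants → 0000(✓)  0001(✓)  0011(✓)  0100(✓)  0110(✓)  1000(✓)  1011(✓)  1101
size-2^1 implicants → -000  -011  0-00  00-1  000-  01-0
Unchecked terms (primes): -000, -011, 0-00, 00-1, 000-, 01-0, 1101

1101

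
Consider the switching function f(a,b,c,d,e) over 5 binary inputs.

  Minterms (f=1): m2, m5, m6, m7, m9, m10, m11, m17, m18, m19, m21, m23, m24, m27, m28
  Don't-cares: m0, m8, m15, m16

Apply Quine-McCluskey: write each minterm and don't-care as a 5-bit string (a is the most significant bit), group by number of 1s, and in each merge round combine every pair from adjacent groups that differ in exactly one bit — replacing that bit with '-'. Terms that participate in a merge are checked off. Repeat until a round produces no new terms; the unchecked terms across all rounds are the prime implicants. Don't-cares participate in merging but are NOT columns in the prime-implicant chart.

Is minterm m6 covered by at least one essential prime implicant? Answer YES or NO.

Round 0: 00000✓ 00010✓ 00101✓ 00110✓ 00111✓ 01000✓ 01001✓ 01010✓ 01011✓ 01111✓ 10000✓ 10001✓ 10010✓ 10011✓ 10101✓ 10111✓ 11000✓ 11011✓ 11100✓
Round 1: -0000✓ -0010✓ -0101✓ -0111✓ -1000✓ -1011 0-000✓ 0-010✓ 0-111 00-10 000-0✓ 001-1✓ 0011- 01-11 010-0✓ 010-1✓ 0100-✓ 0101-✓ 1-000✓ 1-011 10-01✓ 10-11✓ 100-0✓ 100-1✓ 1000-✓ 1001-✓ 101-1✓ 11-00
Round 2: --000 -00-0 -01-1 0-0-0 010-- 10--1 100--
PIs = {--000, -00-0, -01-1, -1011, 0-0-0, 0-111, 00-10, 0011-, 01-11, 010--, 1-011, 10--1, 100--, 11-00}
Coverage chart:
  m2: -00-0,0-0-0,00-10
  m5: -01-1 ←essential
  m6: 00-10,0011-
  m7: -01-1,0-111,0011-
  m9: 010-- ←essential
  m10: 0-0-0,010--
  m11: -1011,01-11,010--
  m17: 10--1,100--
  m18: -00-0,100--
  m19: 1-011,10--1,100--
  m21: -01-1,10--1
  m23: -01-1,10--1
  m24: --000,11-00
  m27: -1011,1-011
  m28: 11-00 ←essential
Essential: -01-1, 010--, 11-00

NO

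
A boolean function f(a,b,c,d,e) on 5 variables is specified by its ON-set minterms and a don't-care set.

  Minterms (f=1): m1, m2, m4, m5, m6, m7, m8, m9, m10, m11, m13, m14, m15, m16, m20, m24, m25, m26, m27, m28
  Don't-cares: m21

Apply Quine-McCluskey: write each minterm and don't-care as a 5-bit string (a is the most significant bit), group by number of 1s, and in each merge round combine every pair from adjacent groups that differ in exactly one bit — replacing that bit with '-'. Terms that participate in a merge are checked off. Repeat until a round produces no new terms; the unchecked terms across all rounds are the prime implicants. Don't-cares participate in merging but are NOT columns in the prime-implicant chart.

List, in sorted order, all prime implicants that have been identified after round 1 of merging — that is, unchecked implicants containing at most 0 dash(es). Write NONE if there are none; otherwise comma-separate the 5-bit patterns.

size-2^0 implicants → 00001(✓)  00010(✓)  00100(✓)  00101(✓)  00110(✓)  00111(✓)  01000(✓)  01001(✓)  01010(✓)  01011(✓)  01101(✓)  01110(✓)  01111(✓)  10000(✓)  10100(✓)  10101(✓)  11000(✓)  11001(✓)  11010(✓)  11011(✓)  11100(✓)
size-2^1 implicants → -0100(✓)  -0101(✓)  -1000(✓)  -1001(✓)  -1010(✓)  -1011(✓)  0-001(✓)  0-010(✓)  0-101(✓)  0-110(✓)  0-111(✓)  00-01(✓)  00-10(✓)  001-0(✓)  001-1(✓)  0010-(✓)  0011-(✓)  01-01(✓)  01-10(✓)  01-11(✓)  010-0(✓)  010-1(✓)  0100-(✓)  0101-(✓)  011-1(✓)  0111-(✓)  1-000(✓)  1-100(✓)  10-00(✓)  1010-(✓)  11-00(✓)  110-0(✓)  110-1(✓)  1100-(✓)  1101-(✓)
size-2^2 implicants → -010-  -10-0(✓)  -10-1(✓)  -100-(✓)  -101-(✓)  0--01  0--10  0-1-1  0-11-  001--  01--1  01-1-  010--(✓)  1--00  110--(✓)
size-2^3 implicants → -10--
Unchecked terms (primes): -010-, -10--, 0--01, 0--10, 0-1-1, 0-11-, 001--, 01--1, 01-1-, 1--00

NONE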